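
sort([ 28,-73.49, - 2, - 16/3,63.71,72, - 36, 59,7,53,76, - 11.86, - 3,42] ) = [ - 73.49, - 36 , - 11.86, - 16/3, - 3, - 2,7,28,42,53,59,63.71, 72,  76] 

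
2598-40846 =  - 38248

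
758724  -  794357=-35633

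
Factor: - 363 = -3^1*11^2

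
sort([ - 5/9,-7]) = [  -  7,  -  5/9]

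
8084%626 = 572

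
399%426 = 399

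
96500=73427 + 23073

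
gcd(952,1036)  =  28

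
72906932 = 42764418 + 30142514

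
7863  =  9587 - 1724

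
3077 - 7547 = -4470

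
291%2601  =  291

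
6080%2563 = 954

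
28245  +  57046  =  85291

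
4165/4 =1041 + 1/4 = 1041.25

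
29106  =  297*98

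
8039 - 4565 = 3474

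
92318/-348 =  - 46159/174 = - 265.28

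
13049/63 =13049/63= 207.13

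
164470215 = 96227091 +68243124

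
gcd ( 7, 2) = 1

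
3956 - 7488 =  - 3532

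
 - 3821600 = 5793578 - 9615178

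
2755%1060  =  635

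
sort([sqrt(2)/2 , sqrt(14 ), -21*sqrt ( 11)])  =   [  -  21*sqrt( 11),sqrt(2 )/2,sqrt(14) ]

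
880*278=244640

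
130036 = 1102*118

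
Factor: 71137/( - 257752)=  -  223/808 = - 2^( - 3)*101^( -1)*223^1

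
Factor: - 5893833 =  - 3^1*11^1*178601^1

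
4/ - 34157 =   -  4/34157= -0.00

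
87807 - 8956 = 78851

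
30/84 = 5/14 = 0.36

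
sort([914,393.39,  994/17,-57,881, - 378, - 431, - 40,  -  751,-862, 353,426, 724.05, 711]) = [-862 , -751,  -  431, - 378,- 57  , - 40,994/17,  353,393.39, 426,  711,724.05,881,914]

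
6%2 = 0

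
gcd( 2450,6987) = 1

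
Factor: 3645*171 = 3^8*5^1*19^1  =  623295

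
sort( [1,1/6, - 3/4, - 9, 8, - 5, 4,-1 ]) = [ - 9, - 5, - 1, - 3/4, 1/6,1 , 4 , 8]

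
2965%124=113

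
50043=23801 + 26242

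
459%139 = 42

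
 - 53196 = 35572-88768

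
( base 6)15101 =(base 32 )2bd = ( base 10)2413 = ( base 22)4LF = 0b100101101101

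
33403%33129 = 274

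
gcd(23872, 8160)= 32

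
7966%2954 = 2058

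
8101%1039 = 828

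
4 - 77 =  - 73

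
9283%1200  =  883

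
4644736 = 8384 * 554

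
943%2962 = 943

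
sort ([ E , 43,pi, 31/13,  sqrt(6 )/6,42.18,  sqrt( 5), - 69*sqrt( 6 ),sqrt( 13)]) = [ -69*sqrt(6),sqrt(6) /6,sqrt ( 5),31/13, E  ,  pi,sqrt( 13),42.18, 43]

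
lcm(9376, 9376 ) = 9376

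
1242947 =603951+638996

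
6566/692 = 3283/346 = 9.49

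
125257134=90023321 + 35233813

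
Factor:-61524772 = -2^2 * 97^1*257^1*617^1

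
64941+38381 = 103322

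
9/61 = 9/61 = 0.15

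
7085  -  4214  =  2871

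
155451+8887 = 164338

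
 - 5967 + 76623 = 70656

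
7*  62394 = 436758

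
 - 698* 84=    - 58632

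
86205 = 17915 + 68290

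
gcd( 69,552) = 69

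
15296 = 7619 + 7677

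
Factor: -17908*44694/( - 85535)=800380152/85535 = 2^3*3^2*5^(  -  1)*11^2*13^1*37^1*191^1*17107^( - 1 ) 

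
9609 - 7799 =1810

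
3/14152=3/14152= 0.00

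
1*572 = 572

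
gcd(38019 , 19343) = 667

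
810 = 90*9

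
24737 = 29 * 853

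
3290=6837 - 3547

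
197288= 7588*26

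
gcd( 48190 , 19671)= 79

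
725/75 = 29/3 = 9.67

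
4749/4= 4749/4 = 1187.25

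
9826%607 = 114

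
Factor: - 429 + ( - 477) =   -  906 = - 2^1*3^1*151^1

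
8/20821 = 8/20821  =  0.00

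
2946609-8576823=-5630214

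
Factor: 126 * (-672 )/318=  - 2^5*3^2*7^2*53^(-1) = -14112/53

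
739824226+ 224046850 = 963871076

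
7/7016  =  7/7016 = 0.00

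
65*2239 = 145535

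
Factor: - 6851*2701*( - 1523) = 13^1*17^1 * 31^1*37^1*73^1*1523^1 = 28182431173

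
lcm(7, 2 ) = 14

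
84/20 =4+1/5= 4.20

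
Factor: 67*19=1273 = 19^1*67^1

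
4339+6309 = 10648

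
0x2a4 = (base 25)121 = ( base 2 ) 1010100100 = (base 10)676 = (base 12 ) 484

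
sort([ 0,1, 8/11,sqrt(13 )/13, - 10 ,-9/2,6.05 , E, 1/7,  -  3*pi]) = [ - 10, - 3 * pi,- 9/2,0, 1/7,sqrt( 13)/13,8/11,1,E, 6.05]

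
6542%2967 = 608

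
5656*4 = 22624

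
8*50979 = 407832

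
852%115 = 47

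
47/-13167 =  - 1 + 13120/13167  =  - 0.00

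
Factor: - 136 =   -  2^3*17^1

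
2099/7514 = 2099/7514 = 0.28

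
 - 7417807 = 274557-7692364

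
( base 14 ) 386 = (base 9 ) 864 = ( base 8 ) 1302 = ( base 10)706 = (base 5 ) 10311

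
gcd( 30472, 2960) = 8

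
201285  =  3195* 63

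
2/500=1/250 = 0.00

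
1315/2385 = 263/477 =0.55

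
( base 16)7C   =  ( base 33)3p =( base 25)4o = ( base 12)a4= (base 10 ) 124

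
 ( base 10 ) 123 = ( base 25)4N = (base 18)6f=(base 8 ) 173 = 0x7B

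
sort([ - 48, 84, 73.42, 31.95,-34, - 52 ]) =[ - 52, - 48,-34 , 31.95, 73.42, 84] 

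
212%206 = 6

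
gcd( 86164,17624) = 4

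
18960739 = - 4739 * (-4001 )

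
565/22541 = 565/22541=0.03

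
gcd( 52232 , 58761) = 6529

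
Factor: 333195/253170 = 229/174 = 2^( - 1 ) * 3^(-1 )*29^( - 1)*229^1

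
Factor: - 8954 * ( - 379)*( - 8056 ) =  - 27338567696 = - 2^4*11^2 * 19^1 * 37^1*53^1*379^1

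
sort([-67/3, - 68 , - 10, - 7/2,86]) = [  -  68, - 67/3, - 10,  -  7/2, 86]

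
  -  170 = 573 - 743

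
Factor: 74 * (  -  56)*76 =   -  314944 = -2^6*7^1*19^1*37^1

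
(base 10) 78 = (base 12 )66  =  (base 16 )4e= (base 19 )42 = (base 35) 28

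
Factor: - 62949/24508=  - 2^( - 2 )*3^1  *  11^( - 1)*557^( - 1 )*20983^1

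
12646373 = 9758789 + 2887584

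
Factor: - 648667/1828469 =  - 17^(  -  1)*53^1*59^(  -  1)*1823^( - 1 )*12239^1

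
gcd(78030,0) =78030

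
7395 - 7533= - 138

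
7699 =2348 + 5351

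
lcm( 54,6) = 54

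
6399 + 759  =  7158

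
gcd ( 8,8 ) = 8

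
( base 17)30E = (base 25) 1a6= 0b1101110001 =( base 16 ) 371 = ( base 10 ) 881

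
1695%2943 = 1695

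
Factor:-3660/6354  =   - 2^1*  3^( - 1)*5^1*61^1*353^(- 1 ) = - 610/1059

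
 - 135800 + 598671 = 462871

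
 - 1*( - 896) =896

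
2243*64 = 143552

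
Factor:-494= - 2^1*13^1 * 19^1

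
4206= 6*701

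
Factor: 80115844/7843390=40057922/3921695 = 2^1*5^( - 1 )*19^(-1 )  *  157^1*193^1*661^1*41281^( -1) 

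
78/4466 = 39/2233 =0.02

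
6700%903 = 379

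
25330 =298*85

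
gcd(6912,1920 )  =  384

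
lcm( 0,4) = 0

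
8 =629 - 621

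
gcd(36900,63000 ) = 900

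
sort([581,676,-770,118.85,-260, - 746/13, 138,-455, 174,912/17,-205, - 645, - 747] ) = [  -  770, - 747, - 645, - 455 , - 260,  -  205, - 746/13,912/17  ,  118.85,138, 174, 581,676 ]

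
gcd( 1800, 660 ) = 60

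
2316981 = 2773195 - 456214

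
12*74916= 898992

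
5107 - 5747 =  - 640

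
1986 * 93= 184698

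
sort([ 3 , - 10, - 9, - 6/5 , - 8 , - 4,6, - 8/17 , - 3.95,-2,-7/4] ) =[ - 10, - 9 , - 8, - 4 , - 3.95, - 2, -7/4, - 6/5, - 8/17,3,6]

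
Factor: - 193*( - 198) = 38214 = 2^1*3^2*11^1  *  193^1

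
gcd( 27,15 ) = 3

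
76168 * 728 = 55450304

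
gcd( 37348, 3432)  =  4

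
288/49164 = 24/4097 = 0.01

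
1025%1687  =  1025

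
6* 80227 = 481362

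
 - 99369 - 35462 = -134831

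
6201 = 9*689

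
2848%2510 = 338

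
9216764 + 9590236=18807000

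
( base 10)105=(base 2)1101001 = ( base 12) 89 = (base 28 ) 3l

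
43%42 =1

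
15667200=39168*400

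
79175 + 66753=145928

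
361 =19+342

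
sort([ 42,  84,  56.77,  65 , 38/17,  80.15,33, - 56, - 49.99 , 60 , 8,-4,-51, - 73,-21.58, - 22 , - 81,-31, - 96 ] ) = [-96, - 81, - 73, - 56,-51, - 49.99, - 31, - 22, - 21.58,- 4,38/17, 8,33,42  ,  56.77, 60 , 65,  80.15,84]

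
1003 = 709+294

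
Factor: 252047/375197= 307/457 = 307^1 * 457^( - 1)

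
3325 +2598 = 5923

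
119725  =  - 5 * ( - 23945)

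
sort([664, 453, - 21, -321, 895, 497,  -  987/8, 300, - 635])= [ - 635,- 321, - 987/8, - 21, 300, 453,497,664, 895] 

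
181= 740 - 559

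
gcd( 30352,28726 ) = 542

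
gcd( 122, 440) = 2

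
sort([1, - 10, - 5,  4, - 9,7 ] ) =[ - 10, - 9, - 5 , 1,4 , 7]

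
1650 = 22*75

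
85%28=1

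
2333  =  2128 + 205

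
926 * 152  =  140752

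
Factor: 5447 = 13^1*419^1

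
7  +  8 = 15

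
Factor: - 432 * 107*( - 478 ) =22095072 = 2^5*3^3*107^1*239^1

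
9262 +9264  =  18526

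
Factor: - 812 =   -  2^2*7^1*29^1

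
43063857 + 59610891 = 102674748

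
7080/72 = 295/3 = 98.33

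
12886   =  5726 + 7160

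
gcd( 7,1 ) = 1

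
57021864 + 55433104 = 112454968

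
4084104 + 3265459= 7349563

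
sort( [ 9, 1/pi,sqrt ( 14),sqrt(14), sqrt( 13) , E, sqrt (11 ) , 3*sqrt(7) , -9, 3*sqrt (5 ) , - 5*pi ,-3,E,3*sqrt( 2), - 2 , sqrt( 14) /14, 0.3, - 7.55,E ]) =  [ - 5*pi, - 9,-7.55, - 3,-2, sqrt(14) /14,0.3, 1/pi,E,E,E,  sqrt(11 ), sqrt( 13 ), sqrt(14 ) , sqrt( 14) , 3*sqrt(2), 3*sqrt(5 ), 3*sqrt(7 ) , 9 ] 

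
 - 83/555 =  - 1 + 472/555 = - 0.15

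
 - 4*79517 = - 318068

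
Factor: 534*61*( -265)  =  - 8632110 = - 2^1*3^1*5^1*53^1 * 61^1 * 89^1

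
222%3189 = 222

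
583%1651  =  583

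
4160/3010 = 1 +115/301 = 1.38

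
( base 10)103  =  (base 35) 2x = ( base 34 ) 31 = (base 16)67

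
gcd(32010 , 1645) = 5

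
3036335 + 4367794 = 7404129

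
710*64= 45440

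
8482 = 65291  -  56809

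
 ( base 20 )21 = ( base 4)221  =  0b101001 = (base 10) 41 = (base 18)25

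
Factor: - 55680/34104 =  - 80/49 = -2^4 *5^1*7^( - 2 )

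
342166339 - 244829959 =97336380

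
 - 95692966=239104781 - 334797747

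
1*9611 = 9611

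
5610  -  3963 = 1647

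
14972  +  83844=98816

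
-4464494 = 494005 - 4958499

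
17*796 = 13532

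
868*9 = 7812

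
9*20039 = 180351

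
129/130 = 129/130 = 0.99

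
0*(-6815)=0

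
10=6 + 4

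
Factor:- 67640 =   -  2^3*5^1*19^1*89^1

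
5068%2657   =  2411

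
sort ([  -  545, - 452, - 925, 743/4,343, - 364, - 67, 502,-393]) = [-925 , - 545,-452,-393,  -  364, - 67,743/4 , 343,502]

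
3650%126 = 122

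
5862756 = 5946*986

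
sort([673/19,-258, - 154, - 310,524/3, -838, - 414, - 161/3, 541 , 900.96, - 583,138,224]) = [ - 838, - 583, - 414, - 310, - 258, - 154,-161/3, 673/19,138,  524/3, 224,541,900.96 ]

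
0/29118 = 0 = 0.00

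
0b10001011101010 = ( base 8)21352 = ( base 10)8938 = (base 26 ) d5k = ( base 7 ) 35026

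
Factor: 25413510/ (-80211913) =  - 2^1*3^1*5^1*79^1*10723^1 * 80211913^(  -  1) 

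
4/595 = 4/595 = 0.01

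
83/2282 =83/2282 = 0.04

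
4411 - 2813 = 1598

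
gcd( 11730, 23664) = 102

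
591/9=65+2/3 = 65.67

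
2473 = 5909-3436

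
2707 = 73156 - 70449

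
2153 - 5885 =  - 3732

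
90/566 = 45/283 = 0.16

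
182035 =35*5201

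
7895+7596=15491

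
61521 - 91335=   -  29814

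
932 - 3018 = - 2086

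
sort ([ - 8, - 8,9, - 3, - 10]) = [ - 10, - 8, - 8, - 3,9] 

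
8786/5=1757 + 1/5 = 1757.20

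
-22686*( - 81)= 1837566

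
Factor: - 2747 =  - 41^1*67^1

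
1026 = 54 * 19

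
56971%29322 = 27649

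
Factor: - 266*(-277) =2^1*7^1*19^1*277^1 = 73682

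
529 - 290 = 239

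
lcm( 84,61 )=5124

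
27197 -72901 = -45704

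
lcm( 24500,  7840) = 196000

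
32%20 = 12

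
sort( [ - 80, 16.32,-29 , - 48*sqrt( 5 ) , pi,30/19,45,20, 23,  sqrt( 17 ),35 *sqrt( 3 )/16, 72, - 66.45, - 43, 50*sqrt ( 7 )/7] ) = [ - 48*sqrt(5),  -  80, - 66.45, - 43,-29,30/19,pi,35*sqrt(3 ) /16,sqrt(  17 ), 16.32 , 50*sqrt( 7)/7,20,  23 , 45,72]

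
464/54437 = 464/54437 = 0.01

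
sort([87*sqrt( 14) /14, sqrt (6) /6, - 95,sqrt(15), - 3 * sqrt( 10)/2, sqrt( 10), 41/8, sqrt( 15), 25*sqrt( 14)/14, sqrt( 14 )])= [ - 95, - 3*sqrt( 10) /2, sqrt( 6) /6, sqrt(10 ),sqrt(  14 ), sqrt( 15),sqrt(15), 41/8, 25* sqrt( 14)/14,87 * sqrt(14)/14 ]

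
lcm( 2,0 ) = 0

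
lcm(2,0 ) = 0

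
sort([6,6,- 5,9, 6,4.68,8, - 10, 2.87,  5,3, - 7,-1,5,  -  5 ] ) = [ - 10, - 7, - 5,  -  5, - 1, 2.87,3,4.68,  5,5 , 6,6, 6, 8,9]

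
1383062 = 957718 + 425344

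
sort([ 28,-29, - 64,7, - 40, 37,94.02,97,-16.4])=[- 64,-40, - 29, - 16.4,  7, 28,37,94.02,97 ]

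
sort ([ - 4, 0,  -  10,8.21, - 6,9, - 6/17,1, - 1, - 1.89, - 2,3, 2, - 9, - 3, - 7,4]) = [ - 10, - 9, - 7 , - 6,-4, - 3, - 2,-1.89, - 1,-6/17, 0 , 1,2, 3,  4, 8.21, 9] 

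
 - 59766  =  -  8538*7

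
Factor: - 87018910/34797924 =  - 43509455/17398962 = -2^( - 1)*3^( - 4)* 5^1 * 7^( - 1)*11^1*67^( - 1 )*229^( - 1 )*791081^1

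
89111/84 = 89111/84 = 1060.85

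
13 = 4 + 9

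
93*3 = 279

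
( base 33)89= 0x111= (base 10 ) 273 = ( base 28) 9l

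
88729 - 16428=72301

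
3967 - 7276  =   - 3309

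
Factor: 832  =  2^6 * 13^1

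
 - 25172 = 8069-33241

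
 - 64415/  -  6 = 64415/6 = 10735.83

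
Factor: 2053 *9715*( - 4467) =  - 3^1*5^1 * 29^1*67^1 * 1489^1*2053^1   =  - 89093845965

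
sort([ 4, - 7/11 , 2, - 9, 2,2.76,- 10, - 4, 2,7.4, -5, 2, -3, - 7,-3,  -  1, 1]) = [  -  10,  -  9, - 7,-5, - 4, -3,- 3, - 1,- 7/11,1, 2,2, 2,2, 2.76, 4, 7.4 ] 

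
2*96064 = 192128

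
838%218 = 184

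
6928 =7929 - 1001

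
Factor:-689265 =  - 3^2*5^1*17^2*53^1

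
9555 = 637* 15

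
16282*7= 113974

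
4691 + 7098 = 11789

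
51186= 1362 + 49824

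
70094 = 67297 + 2797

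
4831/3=4831/3 = 1610.33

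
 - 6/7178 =- 3/3589= - 0.00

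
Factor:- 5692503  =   - 3^1*79^1*24019^1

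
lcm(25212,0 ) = 0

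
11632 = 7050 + 4582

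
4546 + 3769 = 8315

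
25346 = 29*874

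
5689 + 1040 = 6729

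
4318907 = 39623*109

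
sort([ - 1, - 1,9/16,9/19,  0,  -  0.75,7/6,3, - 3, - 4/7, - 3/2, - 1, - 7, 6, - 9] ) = [ - 9,-7, - 3,- 3/2, - 1, - 1, - 1,- 0.75, - 4/7,0, 9/19,9/16, 7/6, 3,6]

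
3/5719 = 3/5719 = 0.00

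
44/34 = 1 + 5/17 = 1.29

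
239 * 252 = 60228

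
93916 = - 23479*(-4 )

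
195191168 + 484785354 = 679976522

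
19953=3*6651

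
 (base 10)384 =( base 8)600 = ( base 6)1440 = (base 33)BL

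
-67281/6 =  - 22427/2  =  - 11213.50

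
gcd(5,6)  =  1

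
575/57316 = 25/2492 =0.01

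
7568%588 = 512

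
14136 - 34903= -20767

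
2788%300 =88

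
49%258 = 49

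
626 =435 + 191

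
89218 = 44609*2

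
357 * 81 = 28917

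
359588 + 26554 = 386142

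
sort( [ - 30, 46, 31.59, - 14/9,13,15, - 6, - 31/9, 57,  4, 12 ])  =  [ - 30, - 6,-31/9, - 14/9, 4, 12, 13 , 15,  31.59,46,57]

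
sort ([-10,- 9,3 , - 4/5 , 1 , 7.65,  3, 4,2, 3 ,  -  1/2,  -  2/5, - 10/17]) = [-10, - 9, - 4/5, - 10/17, - 1/2  ,-2/5 , 1, 2, 3, 3,  3,4,  7.65]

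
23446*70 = 1641220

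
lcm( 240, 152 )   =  4560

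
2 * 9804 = 19608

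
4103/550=7  +  23/50 = 7.46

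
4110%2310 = 1800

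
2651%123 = 68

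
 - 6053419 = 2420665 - 8474084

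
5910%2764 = 382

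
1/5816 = 1/5816 = 0.00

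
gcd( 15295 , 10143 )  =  161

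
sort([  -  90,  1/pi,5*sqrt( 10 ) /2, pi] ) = [-90,1/pi,  pi , 5 * sqrt ( 10 )/2] 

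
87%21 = 3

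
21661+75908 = 97569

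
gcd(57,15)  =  3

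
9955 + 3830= 13785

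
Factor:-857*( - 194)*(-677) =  - 2^1*97^1 * 677^1*857^1 = -112556666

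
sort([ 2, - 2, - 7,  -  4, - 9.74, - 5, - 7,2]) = [ - 9.74, - 7,  -  7,-5, - 4, - 2,2,2]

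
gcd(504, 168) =168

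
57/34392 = 19/11464 = 0.00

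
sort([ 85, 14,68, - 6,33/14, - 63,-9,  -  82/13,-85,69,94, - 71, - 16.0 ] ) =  [-85,  -  71, -63  , - 16.0, - 9, - 82/13,  -  6,  33/14,  14, 68,  69,85, 94 ]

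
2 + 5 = 7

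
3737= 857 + 2880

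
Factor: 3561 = 3^1*1187^1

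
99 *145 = 14355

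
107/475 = 107/475 = 0.23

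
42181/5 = 42181/5 = 8436.20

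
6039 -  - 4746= 10785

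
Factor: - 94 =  - 2^1*47^1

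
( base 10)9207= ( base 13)4263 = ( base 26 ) dg3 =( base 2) 10001111110111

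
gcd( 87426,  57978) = 18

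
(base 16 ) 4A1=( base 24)219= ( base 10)1185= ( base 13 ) 702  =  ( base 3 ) 1121220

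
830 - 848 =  - 18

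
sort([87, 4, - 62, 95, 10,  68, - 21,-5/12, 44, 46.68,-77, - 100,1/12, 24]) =[ - 100,-77,-62, -21,  -  5/12,1/12, 4,10,  24, 44, 46.68,68, 87,95] 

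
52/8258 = 26/4129 = 0.01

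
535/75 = 107/15 = 7.13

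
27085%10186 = 6713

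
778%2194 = 778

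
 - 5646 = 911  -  6557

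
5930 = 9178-3248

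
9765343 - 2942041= 6823302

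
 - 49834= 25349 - 75183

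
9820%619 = 535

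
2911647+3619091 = 6530738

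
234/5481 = 26/609  =  0.04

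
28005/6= 9335/2 = 4667.50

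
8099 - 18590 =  - 10491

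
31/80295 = 31/80295 = 0.00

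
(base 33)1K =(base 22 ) 29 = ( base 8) 65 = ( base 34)1J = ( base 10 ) 53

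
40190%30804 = 9386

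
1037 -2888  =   - 1851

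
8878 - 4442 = 4436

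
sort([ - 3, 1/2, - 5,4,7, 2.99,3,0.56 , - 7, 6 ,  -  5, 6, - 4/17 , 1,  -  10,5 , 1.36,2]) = [ - 10, - 7, - 5, - 5,-3, - 4/17 , 1/2, 0.56,1,1.36 , 2,2.99, 3,4,5, 6,6, 7 ] 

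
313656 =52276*6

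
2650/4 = 662+1/2 =662.50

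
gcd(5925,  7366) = 1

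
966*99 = 95634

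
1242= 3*414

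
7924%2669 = 2586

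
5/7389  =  5/7389  =  0.00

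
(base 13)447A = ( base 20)13i5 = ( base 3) 111010021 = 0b10010101011101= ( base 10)9565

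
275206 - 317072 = -41866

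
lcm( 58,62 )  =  1798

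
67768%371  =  246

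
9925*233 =2312525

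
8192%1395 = 1217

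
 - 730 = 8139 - 8869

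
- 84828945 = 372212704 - 457041649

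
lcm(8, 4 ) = 8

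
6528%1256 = 248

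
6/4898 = 3/2449= 0.00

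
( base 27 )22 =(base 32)1o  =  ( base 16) 38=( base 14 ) 40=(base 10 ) 56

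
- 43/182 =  - 1 +139/182  =  - 0.24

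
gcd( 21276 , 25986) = 6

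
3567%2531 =1036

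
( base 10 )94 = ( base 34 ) 2q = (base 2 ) 1011110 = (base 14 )6A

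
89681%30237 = 29207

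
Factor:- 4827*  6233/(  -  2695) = 3^1*5^( - 1 ) * 7^(-2)*11^( - 1)*23^1 * 271^1*1609^1 = 30086691/2695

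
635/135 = 4  +  19/27 = 4.70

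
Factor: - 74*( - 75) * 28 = 155400 = 2^3 *3^1 * 5^2*7^1*37^1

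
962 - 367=595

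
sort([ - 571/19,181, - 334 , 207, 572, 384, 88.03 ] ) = [ - 334 , - 571/19, 88.03,181,207,384,572] 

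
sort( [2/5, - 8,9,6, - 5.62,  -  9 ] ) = [- 9,  -  8 , - 5.62,2/5,6,9]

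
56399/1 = 56399 =56399.00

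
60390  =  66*915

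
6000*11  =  66000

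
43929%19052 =5825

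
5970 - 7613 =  - 1643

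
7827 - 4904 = 2923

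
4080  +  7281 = 11361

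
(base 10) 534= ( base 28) j2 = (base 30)ho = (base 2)1000010110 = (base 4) 20112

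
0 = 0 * 74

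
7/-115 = -7/115=- 0.06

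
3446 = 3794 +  - 348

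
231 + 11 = 242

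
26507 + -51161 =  - 24654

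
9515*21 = 199815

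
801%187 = 53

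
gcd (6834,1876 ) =134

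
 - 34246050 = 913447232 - 947693282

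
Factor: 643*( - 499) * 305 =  - 97861385 = - 5^1*61^1*499^1*643^1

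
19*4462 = 84778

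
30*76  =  2280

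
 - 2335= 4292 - 6627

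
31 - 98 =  - 67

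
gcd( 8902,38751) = 1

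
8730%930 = 360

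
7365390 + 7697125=15062515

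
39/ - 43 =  - 39/43= - 0.91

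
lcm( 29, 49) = 1421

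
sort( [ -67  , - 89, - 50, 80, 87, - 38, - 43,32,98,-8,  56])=[-89 , - 67,-50, - 43, -38,-8,32,56,80, 87,98 ] 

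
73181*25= 1829525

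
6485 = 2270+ 4215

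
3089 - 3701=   -  612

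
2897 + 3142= 6039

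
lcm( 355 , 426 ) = 2130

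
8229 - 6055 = 2174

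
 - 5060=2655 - 7715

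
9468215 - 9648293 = -180078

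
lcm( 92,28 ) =644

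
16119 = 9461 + 6658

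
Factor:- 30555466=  - 2^1 *15277733^1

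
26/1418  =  13/709 = 0.02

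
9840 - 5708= 4132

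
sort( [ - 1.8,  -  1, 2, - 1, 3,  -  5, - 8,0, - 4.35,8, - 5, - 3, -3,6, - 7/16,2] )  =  [ - 8, - 5,  -  5, - 4.35,  -  3, - 3, - 1.8,-1,  -  1,  -  7/16,0,2 , 2,3,6,8]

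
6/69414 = 1/11569 = 0.00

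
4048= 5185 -1137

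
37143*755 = 28042965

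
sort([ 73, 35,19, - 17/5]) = [ - 17/5,19,35, 73]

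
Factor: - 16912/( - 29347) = 2^4*7^1*151^1* 29347^( - 1)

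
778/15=51 + 13/15= 51.87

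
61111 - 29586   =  31525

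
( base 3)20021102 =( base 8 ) 10736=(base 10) 4574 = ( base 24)7me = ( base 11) 3489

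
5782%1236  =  838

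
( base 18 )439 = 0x54f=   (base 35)13t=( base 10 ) 1359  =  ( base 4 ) 111033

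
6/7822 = 3/3911 =0.00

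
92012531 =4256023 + 87756508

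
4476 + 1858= 6334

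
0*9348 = 0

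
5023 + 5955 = 10978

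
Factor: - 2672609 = -1447^1 *1847^1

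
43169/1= 43169 = 43169.00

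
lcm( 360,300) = 1800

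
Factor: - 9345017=-11^1*19^1*61^1*733^1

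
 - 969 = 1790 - 2759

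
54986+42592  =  97578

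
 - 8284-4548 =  - 12832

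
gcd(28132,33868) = 4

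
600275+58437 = 658712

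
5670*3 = 17010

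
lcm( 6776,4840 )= 33880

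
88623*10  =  886230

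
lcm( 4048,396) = 36432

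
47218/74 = 23609/37 = 638.08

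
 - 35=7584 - 7619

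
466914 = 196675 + 270239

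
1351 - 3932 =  -2581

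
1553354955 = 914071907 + 639283048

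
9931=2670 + 7261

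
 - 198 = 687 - 885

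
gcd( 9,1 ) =1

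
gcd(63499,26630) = 1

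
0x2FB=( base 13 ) 469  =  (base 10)763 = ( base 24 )17j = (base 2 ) 1011111011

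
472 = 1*472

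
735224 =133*5528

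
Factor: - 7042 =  - 2^1*7^1*503^1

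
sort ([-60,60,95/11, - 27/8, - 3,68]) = [ - 60, - 27/8,-3, 95/11, 60,68] 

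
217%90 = 37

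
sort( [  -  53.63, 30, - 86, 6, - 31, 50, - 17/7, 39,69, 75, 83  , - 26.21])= [-86,-53.63, - 31, - 26.21 , - 17/7, 6, 30, 39, 50, 69, 75,83]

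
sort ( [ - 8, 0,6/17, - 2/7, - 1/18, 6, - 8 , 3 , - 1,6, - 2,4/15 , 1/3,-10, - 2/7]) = [ - 10, - 8, - 8, - 2, - 1, - 2/7, - 2/7, - 1/18 , 0, 4/15, 1/3,6/17, 3, 6,6 ] 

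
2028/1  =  2028 = 2028.00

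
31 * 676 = 20956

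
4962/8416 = 2481/4208 = 0.59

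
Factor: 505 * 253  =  5^1 * 11^1*23^1*101^1 = 127765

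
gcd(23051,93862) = 1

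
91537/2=91537/2=45768.50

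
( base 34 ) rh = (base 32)t7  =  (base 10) 935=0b1110100111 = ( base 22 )1kb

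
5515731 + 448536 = 5964267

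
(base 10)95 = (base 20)4f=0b1011111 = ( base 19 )50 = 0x5F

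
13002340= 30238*430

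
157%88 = 69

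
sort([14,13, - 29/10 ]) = [ -29/10,13,  14 ]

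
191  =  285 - 94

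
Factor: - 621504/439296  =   - 2^(-4)*3^1*11^( -1 )*83^1 = - 249/176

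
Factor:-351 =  - 3^3  *13^1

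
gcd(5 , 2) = 1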